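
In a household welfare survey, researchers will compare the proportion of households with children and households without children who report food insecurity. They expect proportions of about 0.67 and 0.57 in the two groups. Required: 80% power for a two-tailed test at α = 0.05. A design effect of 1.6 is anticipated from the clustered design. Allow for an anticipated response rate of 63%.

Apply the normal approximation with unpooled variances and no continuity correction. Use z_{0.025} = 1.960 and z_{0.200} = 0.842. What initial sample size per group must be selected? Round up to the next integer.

n = 930 per group

n = (z_{α/2} + z_β)² · [p₁(1−p₁) + p₂(1−p₂)] / (p₁ − p₂)²
  = (1.960 + 0.842)² · (0.67·0.33 + 0.57·0.43) / (0.10)²
  = (2.802)² · (0.2211 + 0.2451) / 0.0100
  = 7.8512 · 0.4662 / 0.0100
  = 366.02
Design effect: 1.6 × 366.02 = 585.64.
Adjust for 63% response: 585.64 / 0.63 = 929.58.
Round up → n = 930 per group.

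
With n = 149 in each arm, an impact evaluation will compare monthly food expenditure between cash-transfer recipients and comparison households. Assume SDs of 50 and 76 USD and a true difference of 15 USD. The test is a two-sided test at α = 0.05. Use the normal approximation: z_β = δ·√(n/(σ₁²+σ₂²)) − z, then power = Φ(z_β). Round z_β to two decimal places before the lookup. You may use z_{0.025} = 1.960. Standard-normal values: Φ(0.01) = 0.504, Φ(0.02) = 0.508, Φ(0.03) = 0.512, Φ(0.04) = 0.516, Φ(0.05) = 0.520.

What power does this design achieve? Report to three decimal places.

Power ≈ 0.520

z_β = δ·√(n/(σ₁²+σ₂²)) − z_{α/2}
    = 15 · √(149/8276) − 1.960
    = 15 · 0.13418 − 1.960
    = 2.0127 − 1.960 = 0.0527 → 0.05
Power = Φ(0.05) = 0.520.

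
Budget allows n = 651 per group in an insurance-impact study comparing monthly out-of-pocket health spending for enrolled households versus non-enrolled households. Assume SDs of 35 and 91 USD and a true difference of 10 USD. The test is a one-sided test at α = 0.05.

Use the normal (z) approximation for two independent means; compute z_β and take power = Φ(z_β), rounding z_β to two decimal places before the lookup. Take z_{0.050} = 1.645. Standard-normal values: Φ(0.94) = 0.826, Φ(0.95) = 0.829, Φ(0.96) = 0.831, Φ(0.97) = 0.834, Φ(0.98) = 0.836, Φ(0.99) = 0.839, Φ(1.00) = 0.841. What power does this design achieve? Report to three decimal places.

z_β = δ·√(n/(σ₁²+σ₂²)) − z_α
    = 10 · √(651/9506) − 1.645
    = 10 · 0.26169 − 1.645
    = 2.6169 − 1.645 = 0.9719 → 0.97
Power = Φ(0.97) = 0.834.

Power ≈ 0.834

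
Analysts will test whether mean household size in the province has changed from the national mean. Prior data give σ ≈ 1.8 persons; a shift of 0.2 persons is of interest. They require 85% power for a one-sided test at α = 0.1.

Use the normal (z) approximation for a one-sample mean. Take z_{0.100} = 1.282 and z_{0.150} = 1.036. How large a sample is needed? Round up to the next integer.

n = (z_α + z_β)² · σ² / δ²
  = (1.282 + 1.036)² · 1.8² / 0.2²
  = 5.3731 · 3.24 / 0.04
  = 435.22
Round up → n = 436.

n = 436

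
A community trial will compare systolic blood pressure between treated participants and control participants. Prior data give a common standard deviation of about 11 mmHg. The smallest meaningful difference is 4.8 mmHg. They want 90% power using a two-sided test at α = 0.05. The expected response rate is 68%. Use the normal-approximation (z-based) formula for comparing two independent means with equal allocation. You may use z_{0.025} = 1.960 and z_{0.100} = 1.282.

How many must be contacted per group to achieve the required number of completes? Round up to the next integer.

n = (z_{α/2} + z_β)² · (σ₁² + σ₂²) / δ²
  = (1.960 + 1.282)² · (2·11² = 242) / 4.8²
  = 10.5106 · 242 / 23.04
  = 110.40
Adjust for 68% response: 110.40 / 0.68 = 162.35.
Round up → n = 163 per group.

n = 163 per group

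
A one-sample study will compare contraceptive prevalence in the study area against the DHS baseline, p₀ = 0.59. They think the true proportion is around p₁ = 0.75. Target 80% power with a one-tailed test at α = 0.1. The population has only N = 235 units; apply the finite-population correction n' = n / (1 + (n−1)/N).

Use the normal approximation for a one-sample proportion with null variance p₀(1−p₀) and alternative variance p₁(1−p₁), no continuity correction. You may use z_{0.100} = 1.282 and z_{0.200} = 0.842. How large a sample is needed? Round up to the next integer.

n = [z_α·√(p₀q₀) + z_β·√(p₁q₁)]² / (p₁ − p₀)²
  = [1.282·√(0.59·0.41) + 0.842·√(0.75·0.25)]² / (0.16)²
  = [1.282·0.4918 + 0.842·0.4330]² / 0.0256
  = [0.9951]² / 0.0256
  = 38.68
Finite-population correction (N = 235): 38.68 / (1 + (38.68 − 1)/235) = 33.34.
Round up → n = 34.

n = 34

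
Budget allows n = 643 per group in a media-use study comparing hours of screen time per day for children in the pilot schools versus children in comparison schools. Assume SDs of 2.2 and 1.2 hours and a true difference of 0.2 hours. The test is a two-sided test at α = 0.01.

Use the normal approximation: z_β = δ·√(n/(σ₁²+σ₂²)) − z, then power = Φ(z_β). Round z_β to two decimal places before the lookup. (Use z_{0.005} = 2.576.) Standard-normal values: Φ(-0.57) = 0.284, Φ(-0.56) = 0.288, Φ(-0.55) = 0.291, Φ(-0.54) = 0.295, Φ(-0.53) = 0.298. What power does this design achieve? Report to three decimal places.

Power ≈ 0.291

z_β = δ·√(n/(σ₁²+σ₂²)) − z_{α/2}
    = 0.2 · √(643/6.28) − 2.576
    = 0.2 · 10.11872 − 2.576
    = 2.0237 − 2.576 = -0.5523 → -0.55
Power = Φ(-0.55) = 0.291.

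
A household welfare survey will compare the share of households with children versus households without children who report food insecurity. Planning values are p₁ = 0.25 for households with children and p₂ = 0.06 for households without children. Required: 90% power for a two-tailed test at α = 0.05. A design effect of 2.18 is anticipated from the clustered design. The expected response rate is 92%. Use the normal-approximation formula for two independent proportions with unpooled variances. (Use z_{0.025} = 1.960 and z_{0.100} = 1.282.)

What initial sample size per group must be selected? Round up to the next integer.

n = 169 per group

n = (z_{α/2} + z_β)² · [p₁(1−p₁) + p₂(1−p₂)] / (p₁ − p₂)²
  = (1.960 + 1.282)² · (0.25·0.75 + 0.06·0.94) / (0.19)²
  = (3.242)² · (0.1875 + 0.0564) / 0.0361
  = 10.5106 · 0.2439 / 0.0361
  = 71.01
Design effect: 2.18 × 71.01 = 154.81.
Adjust for 92% response: 154.81 / 0.92 = 168.27.
Round up → n = 169 per group.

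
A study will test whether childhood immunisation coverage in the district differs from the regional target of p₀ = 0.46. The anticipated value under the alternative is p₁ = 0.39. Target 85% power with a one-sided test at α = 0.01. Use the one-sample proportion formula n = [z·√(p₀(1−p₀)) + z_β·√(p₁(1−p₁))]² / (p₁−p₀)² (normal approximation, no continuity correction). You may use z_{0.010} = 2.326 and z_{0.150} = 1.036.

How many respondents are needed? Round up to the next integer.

n = 566

n = [z_α·√(p₀q₀) + z_β·√(p₁q₁)]² / (p₁ − p₀)²
  = [2.326·√(0.46·0.54) + 1.036·√(0.39·0.61)]² / (-0.07)²
  = [2.326·0.4984 + 1.036·0.4877]² / 0.0049
  = [1.6646]² / 0.0049
  = 565.48
Round up → n = 566.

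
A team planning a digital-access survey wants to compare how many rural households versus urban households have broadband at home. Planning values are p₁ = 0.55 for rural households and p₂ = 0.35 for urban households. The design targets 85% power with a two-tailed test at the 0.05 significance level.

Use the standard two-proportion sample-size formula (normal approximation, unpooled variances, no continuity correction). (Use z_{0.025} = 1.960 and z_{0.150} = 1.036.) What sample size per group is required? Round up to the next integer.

n = 107 per group

n = (z_{α/2} + z_β)² · [p₁(1−p₁) + p₂(1−p₂)] / (p₁ − p₂)²
  = (1.960 + 1.036)² · (0.55·0.45 + 0.35·0.65) / (0.20)²
  = (2.996)² · (0.2475 + 0.2275) / 0.0400
  = 8.9760 · 0.4750 / 0.0400
  = 106.59
Round up → n = 107 per group.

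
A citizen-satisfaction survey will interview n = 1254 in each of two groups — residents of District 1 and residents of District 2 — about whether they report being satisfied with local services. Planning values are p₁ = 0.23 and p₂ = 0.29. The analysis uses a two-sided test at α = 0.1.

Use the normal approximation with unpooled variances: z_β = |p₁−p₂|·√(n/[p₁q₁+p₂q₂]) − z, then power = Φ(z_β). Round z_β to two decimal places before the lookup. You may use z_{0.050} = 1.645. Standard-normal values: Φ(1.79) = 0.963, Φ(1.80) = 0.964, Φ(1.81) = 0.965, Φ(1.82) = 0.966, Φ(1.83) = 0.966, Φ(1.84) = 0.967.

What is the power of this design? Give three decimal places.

Power ≈ 0.963

z_β = |p₁−p₂|·√(n/[p₁q₁+p₂q₂]) − z_{α/2}
    = 0.06 · √(1254/0.3830) − 1.645
    = 0.06 · 57.2202 − 1.645
    = 3.4332 − 1.645 = 1.7882 → 1.79
Power = Φ(1.79) = 0.963.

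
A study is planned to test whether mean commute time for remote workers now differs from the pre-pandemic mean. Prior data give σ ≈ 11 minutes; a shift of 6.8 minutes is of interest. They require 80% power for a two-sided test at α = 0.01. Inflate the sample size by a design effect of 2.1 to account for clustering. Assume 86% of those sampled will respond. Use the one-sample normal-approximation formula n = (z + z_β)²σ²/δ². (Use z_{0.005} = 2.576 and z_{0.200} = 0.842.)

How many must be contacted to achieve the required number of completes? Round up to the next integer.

n = (z_{α/2} + z_β)² · σ² / δ²
  = (2.576 + 0.842)² · 11² / 6.8²
  = 11.6827 · 121 / 46.24
  = 30.57
Design effect: 2.1 × 30.57 = 64.20.
Adjust for 86% response: 64.20 / 0.86 = 74.65.
Round up → n = 75.

n = 75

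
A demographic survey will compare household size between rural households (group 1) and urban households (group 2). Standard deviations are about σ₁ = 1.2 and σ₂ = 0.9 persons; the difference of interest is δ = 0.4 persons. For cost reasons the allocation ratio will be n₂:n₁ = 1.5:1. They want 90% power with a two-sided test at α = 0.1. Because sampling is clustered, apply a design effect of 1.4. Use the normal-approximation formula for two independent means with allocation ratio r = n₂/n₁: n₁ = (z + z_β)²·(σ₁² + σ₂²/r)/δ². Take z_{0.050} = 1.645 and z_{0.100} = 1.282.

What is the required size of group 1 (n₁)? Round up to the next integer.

n₁ = (z_{α/2} + z_β)² · (σ₁² + σ₂²/r) / δ²
   = (1.645 + 1.282)² · (1.2² + 0.9²/1.5) / 0.4²
   = 8.5673 · (1.44 + 0.54) / 0.16
   = 8.5673 · 1.98 / 0.16
   = 106.02
Design effect: 1.4 × 106.02 = 148.43.
Round up → n₁ = 149; n₂ = r·n₁ = 1.5 × 149 = 224.

n₁ = 149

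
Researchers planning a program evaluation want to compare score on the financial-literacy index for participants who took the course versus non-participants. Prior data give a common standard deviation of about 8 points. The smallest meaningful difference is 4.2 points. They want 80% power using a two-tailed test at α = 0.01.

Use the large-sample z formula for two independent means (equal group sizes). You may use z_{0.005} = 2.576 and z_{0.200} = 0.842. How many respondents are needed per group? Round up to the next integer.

n = (z_{α/2} + z_β)² · (σ₁² + σ₂²) / δ²
  = (2.576 + 0.842)² · (2·8² = 128) / 4.2²
  = 11.6827 · 128 / 17.64
  = 84.77
Round up → n = 85 per group.

n = 85 per group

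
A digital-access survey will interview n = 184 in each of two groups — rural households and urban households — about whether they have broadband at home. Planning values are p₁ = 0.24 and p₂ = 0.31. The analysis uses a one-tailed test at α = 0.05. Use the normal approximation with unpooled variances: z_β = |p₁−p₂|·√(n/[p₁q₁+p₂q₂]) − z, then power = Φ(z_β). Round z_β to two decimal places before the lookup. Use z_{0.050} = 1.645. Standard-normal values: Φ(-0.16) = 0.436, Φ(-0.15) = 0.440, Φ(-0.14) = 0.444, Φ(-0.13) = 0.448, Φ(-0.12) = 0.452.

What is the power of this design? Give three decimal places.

Power ≈ 0.444

z_β = |p₁−p₂|·√(n/[p₁q₁+p₂q₂]) − z_α
    = 0.07 · √(184/0.3963) − 1.645
    = 0.07 · 21.5475 − 1.645
    = 1.5083 − 1.645 = -0.1367 → -0.14
Power = Φ(-0.14) = 0.444.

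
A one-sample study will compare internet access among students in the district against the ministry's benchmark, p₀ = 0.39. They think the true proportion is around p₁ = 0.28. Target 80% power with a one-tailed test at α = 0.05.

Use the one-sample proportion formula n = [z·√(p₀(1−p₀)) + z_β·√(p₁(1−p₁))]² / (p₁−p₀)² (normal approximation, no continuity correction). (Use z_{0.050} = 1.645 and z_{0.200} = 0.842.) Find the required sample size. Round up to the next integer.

n = [z_α·√(p₀q₀) + z_β·√(p₁q₁)]² / (p₁ − p₀)²
  = [1.645·√(0.39·0.61) + 0.842·√(0.28·0.72)]² / (-0.11)²
  = [1.645·0.4877 + 0.842·0.4490]² / 0.0121
  = [1.1804]² / 0.0121
  = 115.15
Round up → n = 116.

n = 116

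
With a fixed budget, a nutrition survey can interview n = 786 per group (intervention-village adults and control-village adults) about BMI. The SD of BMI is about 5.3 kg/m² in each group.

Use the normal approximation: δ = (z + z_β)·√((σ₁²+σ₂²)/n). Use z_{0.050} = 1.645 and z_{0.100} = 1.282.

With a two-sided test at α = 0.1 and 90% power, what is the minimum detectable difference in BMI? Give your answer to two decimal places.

δ = (z_{α/2} + z_β) · √((σ₁²+σ₂²)/n)
  = (1.645 + 1.282) · √(56.18/786)
  = 2.927 · √0.07148
  = 2.927 · 0.2673
  = 0.7825

Minimum detectable difference ≈ 0.78 kg/m²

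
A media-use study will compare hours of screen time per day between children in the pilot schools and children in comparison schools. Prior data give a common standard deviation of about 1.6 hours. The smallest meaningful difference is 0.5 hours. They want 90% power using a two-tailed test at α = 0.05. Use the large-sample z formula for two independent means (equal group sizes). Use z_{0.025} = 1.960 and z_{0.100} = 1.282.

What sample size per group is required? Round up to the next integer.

n = 216 per group

n = (z_{α/2} + z_β)² · (σ₁² + σ₂²) / δ²
  = (1.960 + 1.282)² · (2·1.6² = 5.12) / 0.5²
  = 10.5106 · 5.12 / 0.25
  = 215.26
Round up → n = 216 per group.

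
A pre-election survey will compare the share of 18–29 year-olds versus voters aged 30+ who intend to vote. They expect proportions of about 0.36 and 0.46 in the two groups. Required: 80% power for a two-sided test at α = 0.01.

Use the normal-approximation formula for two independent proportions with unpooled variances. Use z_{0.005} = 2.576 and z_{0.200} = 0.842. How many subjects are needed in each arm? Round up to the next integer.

n = (z_{α/2} + z_β)² · [p₁(1−p₁) + p₂(1−p₂)] / (p₁ − p₂)²
  = (2.576 + 0.842)² · (0.36·0.64 + 0.46·0.54) / (-0.10)²
  = (3.418)² · (0.2304 + 0.2484) / 0.0100
  = 11.6827 · 0.4788 / 0.0100
  = 559.37
Round up → n = 560 per group.

n = 560 per group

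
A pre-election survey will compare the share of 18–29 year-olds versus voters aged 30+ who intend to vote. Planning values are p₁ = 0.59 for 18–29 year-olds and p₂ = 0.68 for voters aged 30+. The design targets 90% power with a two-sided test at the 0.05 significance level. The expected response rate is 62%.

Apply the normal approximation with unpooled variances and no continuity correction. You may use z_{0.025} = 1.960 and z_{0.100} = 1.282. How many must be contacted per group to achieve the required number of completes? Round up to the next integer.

n = 962 per group

n = (z_{α/2} + z_β)² · [p₁(1−p₁) + p₂(1−p₂)] / (p₁ − p₂)²
  = (1.960 + 1.282)² · (0.59·0.41 + 0.68·0.32) / (-0.09)²
  = (3.242)² · (0.2419 + 0.2176) / 0.0081
  = 10.5106 · 0.4595 / 0.0081
  = 596.25
Adjust for 62% response: 596.25 / 0.62 = 961.69.
Round up → n = 962 per group.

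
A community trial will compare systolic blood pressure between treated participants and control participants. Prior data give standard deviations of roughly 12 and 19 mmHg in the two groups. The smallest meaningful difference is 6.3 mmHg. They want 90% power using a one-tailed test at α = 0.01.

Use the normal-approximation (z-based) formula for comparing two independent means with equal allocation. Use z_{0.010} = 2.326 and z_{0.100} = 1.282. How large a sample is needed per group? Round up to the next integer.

n = (z_α + z_β)² · (σ₁² + σ₂²) / δ²
  = (2.326 + 1.282)² · (12² + 19² = 505) / 6.3²
  = 13.0177 · 505 / 39.69
  = 165.63
Round up → n = 166 per group.

n = 166 per group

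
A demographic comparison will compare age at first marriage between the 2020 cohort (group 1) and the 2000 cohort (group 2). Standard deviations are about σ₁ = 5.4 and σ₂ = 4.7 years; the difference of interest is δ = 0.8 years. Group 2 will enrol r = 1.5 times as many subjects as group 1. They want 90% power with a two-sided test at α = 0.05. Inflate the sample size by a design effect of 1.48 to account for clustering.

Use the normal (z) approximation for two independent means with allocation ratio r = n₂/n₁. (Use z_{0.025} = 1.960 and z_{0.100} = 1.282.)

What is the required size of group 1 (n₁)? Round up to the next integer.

n₁ = (z_{α/2} + z_β)² · (σ₁² + σ₂²/r) / δ²
   = (1.960 + 1.282)² · (5.4² + 4.7²/1.5) / 0.8²
   = 10.5106 · (29.16 + 14.7267) / 0.64
   = 10.5106 · 43.8867 / 0.64
   = 720.74
Design effect: 1.48 × 720.74 = 1066.70.
Round up → n₁ = 1067; n₂ = r·n₁ = 1.5 × 1067 = 1601.

n₁ = 1067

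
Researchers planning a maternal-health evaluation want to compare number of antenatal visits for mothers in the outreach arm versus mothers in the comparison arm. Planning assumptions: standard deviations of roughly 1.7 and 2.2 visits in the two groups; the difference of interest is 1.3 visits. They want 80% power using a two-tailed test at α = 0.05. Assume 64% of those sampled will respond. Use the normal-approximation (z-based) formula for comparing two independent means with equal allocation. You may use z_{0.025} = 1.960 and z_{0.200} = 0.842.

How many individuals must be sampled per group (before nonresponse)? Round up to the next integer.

n = 57 per group

n = (z_{α/2} + z_β)² · (σ₁² + σ₂²) / δ²
  = (1.960 + 0.842)² · (1.7² + 2.2² = 7.73) / 1.3²
  = 7.8512 · 7.73 / 1.69
  = 35.91
Adjust for 64% response: 35.91 / 0.64 = 56.11.
Round up → n = 57 per group.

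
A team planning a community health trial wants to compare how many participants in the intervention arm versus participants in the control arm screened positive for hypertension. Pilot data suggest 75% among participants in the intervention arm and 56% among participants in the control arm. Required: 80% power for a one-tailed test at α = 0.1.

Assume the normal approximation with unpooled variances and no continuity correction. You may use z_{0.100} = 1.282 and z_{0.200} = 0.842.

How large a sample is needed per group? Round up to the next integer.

n = 55 per group

n = (z_α + z_β)² · [p₁(1−p₁) + p₂(1−p₂)] / (p₁ − p₂)²
  = (1.282 + 0.842)² · (0.75·0.25 + 0.56·0.44) / (0.19)²
  = (2.124)² · (0.1875 + 0.2464) / 0.0361
  = 4.5114 · 0.4339 / 0.0361
  = 54.22
Round up → n = 55 per group.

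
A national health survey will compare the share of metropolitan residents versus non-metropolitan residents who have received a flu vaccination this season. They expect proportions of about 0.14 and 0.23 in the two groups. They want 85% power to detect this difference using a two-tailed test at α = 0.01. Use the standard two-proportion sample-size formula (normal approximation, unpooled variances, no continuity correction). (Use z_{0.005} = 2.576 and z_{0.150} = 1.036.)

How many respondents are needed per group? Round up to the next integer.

n = (z_{α/2} + z_β)² · [p₁(1−p₁) + p₂(1−p₂)] / (p₁ − p₂)²
  = (2.576 + 1.036)² · (0.14·0.86 + 0.23·0.77) / (-0.09)²
  = (3.612)² · (0.1204 + 0.1771) / 0.0081
  = 13.0465 · 0.2975 / 0.0081
  = 479.18
Round up → n = 480 per group.

n = 480 per group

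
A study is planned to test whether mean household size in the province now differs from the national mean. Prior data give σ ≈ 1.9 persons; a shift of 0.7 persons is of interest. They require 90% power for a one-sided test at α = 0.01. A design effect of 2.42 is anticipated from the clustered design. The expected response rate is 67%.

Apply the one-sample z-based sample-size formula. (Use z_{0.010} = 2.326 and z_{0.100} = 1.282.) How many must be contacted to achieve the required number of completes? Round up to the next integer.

n = 347

n = (z_α + z_β)² · σ² / δ²
  = (2.326 + 1.282)² · 1.9² / 0.7²
  = 13.0177 · 3.61 / 0.49
  = 95.91
Design effect: 2.42 × 95.91 = 232.09.
Adjust for 67% response: 232.09 / 0.67 = 346.41.
Round up → n = 347.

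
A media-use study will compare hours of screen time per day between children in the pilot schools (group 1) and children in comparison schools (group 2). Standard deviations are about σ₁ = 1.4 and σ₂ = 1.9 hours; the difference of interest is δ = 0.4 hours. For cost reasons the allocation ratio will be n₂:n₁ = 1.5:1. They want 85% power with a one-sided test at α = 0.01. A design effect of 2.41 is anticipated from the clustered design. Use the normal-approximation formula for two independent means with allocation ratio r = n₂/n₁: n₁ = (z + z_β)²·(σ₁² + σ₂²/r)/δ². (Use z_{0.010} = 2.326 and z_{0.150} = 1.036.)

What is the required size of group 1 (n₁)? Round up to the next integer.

n₁ = (z_α + z_β)² · (σ₁² + σ₂²/r) / δ²
   = (2.326 + 1.036)² · (1.4² + 1.9²/1.5) / 0.4²
   = 11.3030 · (1.96 + 2.4067) / 0.16
   = 11.3030 · 4.3667 / 0.16
   = 308.48
Design effect: 2.41 × 308.48 = 743.43.
Round up → n₁ = 744; n₂ = r·n₁ = 1.5 × 744 = 1116.

n₁ = 744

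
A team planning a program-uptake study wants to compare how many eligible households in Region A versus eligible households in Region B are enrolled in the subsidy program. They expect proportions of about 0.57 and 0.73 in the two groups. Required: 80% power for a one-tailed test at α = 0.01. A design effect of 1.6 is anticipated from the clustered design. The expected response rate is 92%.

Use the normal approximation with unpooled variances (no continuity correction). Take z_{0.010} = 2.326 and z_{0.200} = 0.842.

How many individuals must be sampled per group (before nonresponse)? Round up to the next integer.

n = (z_α + z_β)² · [p₁(1−p₁) + p₂(1−p₂)] / (p₁ − p₂)²
  = (2.326 + 0.842)² · (0.57·0.43 + 0.73·0.27) / (-0.16)²
  = (3.168)² · (0.2451 + 0.1971) / 0.0256
  = 10.0362 · 0.4422 / 0.0256
  = 173.36
Design effect: 1.6 × 173.36 = 277.38.
Adjust for 92% response: 277.38 / 0.92 = 301.50.
Round up → n = 302 per group.

n = 302 per group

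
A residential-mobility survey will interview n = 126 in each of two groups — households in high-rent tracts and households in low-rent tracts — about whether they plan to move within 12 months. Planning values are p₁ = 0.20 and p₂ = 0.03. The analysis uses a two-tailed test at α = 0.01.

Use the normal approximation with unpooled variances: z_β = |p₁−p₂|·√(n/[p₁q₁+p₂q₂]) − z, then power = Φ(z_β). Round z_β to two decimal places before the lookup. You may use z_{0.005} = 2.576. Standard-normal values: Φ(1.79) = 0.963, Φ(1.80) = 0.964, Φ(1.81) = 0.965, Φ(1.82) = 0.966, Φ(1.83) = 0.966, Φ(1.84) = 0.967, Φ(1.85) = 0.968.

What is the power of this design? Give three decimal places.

Power ≈ 0.965

z_β = |p₁−p₂|·√(n/[p₁q₁+p₂q₂]) − z_{α/2}
    = 0.17 · √(126/0.1891) − 2.576
    = 0.17 · 25.8131 − 2.576
    = 4.3882 − 2.576 = 1.8122 → 1.81
Power = Φ(1.81) = 0.965.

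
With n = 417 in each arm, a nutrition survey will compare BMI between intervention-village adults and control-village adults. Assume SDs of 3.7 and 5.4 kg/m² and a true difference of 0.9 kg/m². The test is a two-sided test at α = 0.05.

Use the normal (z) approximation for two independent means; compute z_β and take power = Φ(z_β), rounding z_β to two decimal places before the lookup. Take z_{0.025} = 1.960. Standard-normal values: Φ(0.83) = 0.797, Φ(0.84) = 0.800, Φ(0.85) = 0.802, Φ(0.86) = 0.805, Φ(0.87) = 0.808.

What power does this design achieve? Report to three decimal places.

z_β = δ·√(n/(σ₁²+σ₂²)) − z_{α/2}
    = 0.9 · √(417/42.85) − 1.960
    = 0.9 · 3.11955 − 1.960
    = 2.8076 − 1.960 = 0.8476 → 0.85
Power = Φ(0.85) = 0.802.

Power ≈ 0.802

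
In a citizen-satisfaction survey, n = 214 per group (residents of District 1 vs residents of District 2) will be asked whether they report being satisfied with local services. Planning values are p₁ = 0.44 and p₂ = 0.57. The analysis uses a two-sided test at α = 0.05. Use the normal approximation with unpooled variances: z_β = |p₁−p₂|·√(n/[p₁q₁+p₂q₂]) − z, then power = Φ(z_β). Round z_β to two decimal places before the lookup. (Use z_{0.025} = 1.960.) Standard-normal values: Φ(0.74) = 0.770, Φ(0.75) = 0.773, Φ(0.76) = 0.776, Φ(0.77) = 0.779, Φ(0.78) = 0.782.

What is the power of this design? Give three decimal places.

z_β = |p₁−p₂|·√(n/[p₁q₁+p₂q₂]) − z_{α/2}
    = 0.13 · √(214/0.4915) − 1.960
    = 0.13 · 20.8663 − 1.960
    = 2.7126 − 1.960 = 0.7526 → 0.75
Power = Φ(0.75) = 0.773.

Power ≈ 0.773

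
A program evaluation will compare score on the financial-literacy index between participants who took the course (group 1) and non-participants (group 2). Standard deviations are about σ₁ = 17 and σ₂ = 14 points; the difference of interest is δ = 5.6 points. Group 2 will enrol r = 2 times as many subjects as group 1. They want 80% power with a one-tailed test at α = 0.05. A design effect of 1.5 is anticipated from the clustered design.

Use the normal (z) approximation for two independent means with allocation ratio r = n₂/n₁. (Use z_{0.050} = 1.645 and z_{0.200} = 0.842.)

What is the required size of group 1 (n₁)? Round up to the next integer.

n₁ = (z_α + z_β)² · (σ₁² + σ₂²/r) / δ²
   = (1.645 + 0.842)² · (17² + 14²/2) / 5.6²
   = 6.1852 · (289 + 98) / 31.36
   = 6.1852 · 387 / 31.36
   = 76.33
Design effect: 1.5 × 76.33 = 114.49.
Round up → n₁ = 115; n₂ = r·n₁ = 2 × 115 = 230.

n₁ = 115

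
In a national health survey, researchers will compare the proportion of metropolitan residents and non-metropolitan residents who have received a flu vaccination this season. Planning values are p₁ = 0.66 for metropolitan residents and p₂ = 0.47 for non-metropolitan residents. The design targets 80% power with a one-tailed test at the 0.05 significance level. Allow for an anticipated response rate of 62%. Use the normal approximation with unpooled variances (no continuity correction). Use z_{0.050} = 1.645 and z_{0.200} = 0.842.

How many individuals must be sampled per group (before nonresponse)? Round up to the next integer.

n = (z_α + z_β)² · [p₁(1−p₁) + p₂(1−p₂)] / (p₁ − p₂)²
  = (1.645 + 0.842)² · (0.66·0.34 + 0.47·0.53) / (0.19)²
  = (2.487)² · (0.2244 + 0.2491) / 0.0361
  = 6.1852 · 0.4735 / 0.0361
  = 81.13
Adjust for 62% response: 81.13 / 0.62 = 130.85.
Round up → n = 131 per group.

n = 131 per group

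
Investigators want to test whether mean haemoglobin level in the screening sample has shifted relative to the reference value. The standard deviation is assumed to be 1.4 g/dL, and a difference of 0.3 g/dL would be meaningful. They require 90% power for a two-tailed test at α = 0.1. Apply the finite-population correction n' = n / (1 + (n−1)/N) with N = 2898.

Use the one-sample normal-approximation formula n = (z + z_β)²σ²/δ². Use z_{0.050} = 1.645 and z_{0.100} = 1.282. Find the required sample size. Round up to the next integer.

n = (z_{α/2} + z_β)² · σ² / δ²
  = (1.645 + 1.282)² · 1.4² / 0.3²
  = 8.5673 · 1.96 / 0.09
  = 186.58
Finite-population correction (N = 2898): 186.58 / (1 + (186.58 − 1)/2898) = 175.35.
Round up → n = 176.

n = 176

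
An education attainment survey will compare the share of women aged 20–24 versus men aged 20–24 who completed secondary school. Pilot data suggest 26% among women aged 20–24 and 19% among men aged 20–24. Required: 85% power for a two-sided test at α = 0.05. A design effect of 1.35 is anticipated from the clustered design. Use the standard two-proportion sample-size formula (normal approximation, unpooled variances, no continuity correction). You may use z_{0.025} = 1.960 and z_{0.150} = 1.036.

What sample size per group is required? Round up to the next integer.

n = 857 per group

n = (z_{α/2} + z_β)² · [p₁(1−p₁) + p₂(1−p₂)] / (p₁ − p₂)²
  = (1.960 + 1.036)² · (0.26·0.74 + 0.19·0.81) / (0.07)²
  = (2.996)² · (0.1924 + 0.1539) / 0.0049
  = 8.9760 · 0.3463 / 0.0049
  = 634.37
Design effect: 1.35 × 634.37 = 856.39.
Round up → n = 857 per group.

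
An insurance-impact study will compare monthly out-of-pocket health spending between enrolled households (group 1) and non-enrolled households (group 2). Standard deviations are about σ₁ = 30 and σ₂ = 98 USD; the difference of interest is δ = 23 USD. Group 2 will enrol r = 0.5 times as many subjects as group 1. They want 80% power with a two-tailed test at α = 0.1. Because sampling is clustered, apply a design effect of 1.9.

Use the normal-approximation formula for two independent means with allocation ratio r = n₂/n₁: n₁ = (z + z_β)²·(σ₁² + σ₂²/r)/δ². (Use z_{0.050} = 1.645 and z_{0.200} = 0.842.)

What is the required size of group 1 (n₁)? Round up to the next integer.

n₁ = (z_{α/2} + z_β)² · (σ₁² + σ₂²/r) / δ²
   = (1.645 + 0.842)² · (30² + 98²/0.5) / 23²
   = 6.1852 · (900 + 19208) / 529
   = 6.1852 · 20108 / 529
   = 235.11
Design effect: 1.9 × 235.11 = 446.70.
Round up → n₁ = 447; n₂ = r·n₁ = 0.5 × 447 = 224.

n₁ = 447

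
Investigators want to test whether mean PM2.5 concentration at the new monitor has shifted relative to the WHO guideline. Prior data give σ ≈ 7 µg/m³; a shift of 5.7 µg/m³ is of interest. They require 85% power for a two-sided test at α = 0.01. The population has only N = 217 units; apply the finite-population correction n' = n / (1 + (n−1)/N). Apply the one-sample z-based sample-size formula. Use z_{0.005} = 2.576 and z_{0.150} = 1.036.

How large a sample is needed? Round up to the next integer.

n = (z_{α/2} + z_β)² · σ² / δ²
  = (2.576 + 1.036)² · 7² / 5.7²
  = 13.0465 · 49 / 32.49
  = 19.68
Finite-population correction (N = 217): 19.68 / (1 + (19.68 − 1)/217) = 18.12.
Round up → n = 19.

n = 19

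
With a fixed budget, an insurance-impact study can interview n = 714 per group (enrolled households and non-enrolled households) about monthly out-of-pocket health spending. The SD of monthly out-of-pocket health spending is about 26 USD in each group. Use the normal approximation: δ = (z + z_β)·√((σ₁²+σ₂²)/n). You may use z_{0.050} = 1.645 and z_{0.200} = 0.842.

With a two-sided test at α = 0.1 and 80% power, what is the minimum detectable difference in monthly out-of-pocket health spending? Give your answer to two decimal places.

Minimum detectable difference ≈ 3.42 USD

δ = (z_{α/2} + z_β) · √((σ₁²+σ₂²)/n)
  = (1.645 + 0.842) · √(1352/714)
  = 2.487 · √1.8936
  = 2.487 · 1.3761
  = 3.4223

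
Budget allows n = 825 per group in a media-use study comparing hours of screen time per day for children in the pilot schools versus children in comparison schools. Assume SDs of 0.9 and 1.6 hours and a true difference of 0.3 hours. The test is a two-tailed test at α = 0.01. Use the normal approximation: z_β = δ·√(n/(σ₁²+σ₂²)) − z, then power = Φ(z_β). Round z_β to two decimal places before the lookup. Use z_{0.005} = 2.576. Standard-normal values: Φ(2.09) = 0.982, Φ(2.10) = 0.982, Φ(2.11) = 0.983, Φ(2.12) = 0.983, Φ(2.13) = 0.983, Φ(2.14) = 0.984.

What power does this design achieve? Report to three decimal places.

Power ≈ 0.983

z_β = δ·√(n/(σ₁²+σ₂²)) − z_{α/2}
    = 0.3 · √(825/3.37) − 2.576
    = 0.3 · 15.64631 − 2.576
    = 4.6939 − 2.576 = 2.1179 → 2.12
Power = Φ(2.12) = 0.983.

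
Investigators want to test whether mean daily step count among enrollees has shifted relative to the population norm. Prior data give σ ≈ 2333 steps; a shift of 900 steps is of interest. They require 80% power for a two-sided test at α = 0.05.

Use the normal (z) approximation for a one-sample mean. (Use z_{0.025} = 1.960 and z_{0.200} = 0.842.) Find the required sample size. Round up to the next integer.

n = 53

n = (z_{α/2} + z_β)² · σ² / δ²
  = (1.960 + 0.842)² · 2333² / 900²
  = 7.8512 · 5442889 / 810000
  = 52.76
Round up → n = 53.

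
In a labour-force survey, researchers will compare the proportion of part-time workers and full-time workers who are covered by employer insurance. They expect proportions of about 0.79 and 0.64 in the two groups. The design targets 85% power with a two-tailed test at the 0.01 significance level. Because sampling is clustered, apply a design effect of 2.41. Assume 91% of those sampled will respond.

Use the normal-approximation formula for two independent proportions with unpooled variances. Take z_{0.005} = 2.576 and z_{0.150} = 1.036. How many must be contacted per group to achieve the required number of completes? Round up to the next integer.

n = 609 per group

n = (z_{α/2} + z_β)² · [p₁(1−p₁) + p₂(1−p₂)] / (p₁ − p₂)²
  = (2.576 + 1.036)² · (0.79·0.21 + 0.64·0.36) / (0.15)²
  = (3.612)² · (0.1659 + 0.2304) / 0.0225
  = 13.0465 · 0.3963 / 0.0225
  = 229.79
Design effect: 2.41 × 229.79 = 553.80.
Adjust for 91% response: 553.80 / 0.91 = 608.57.
Round up → n = 609 per group.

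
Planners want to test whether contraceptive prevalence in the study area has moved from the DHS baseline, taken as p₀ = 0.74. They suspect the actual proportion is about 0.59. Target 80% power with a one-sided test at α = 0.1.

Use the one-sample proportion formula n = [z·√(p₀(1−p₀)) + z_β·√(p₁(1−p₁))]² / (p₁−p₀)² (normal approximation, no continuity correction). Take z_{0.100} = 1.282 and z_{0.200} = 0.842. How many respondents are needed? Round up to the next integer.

n = 43

n = [z_α·√(p₀q₀) + z_β·√(p₁q₁)]² / (p₁ − p₀)²
  = [1.282·√(0.74·0.26) + 0.842·√(0.59·0.41)]² / (-0.15)²
  = [1.282·0.4386 + 0.842·0.4918]² / 0.0225
  = [0.9765]² / 0.0225
  = 42.38
Round up → n = 43.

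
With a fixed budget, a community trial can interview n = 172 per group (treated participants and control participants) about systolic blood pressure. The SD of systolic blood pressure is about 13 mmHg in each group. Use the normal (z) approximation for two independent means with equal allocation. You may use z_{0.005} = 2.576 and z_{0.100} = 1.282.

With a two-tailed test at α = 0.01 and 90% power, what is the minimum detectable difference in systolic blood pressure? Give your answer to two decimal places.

δ = (z_{α/2} + z_β) · √((σ₁²+σ₂²)/n)
  = (2.576 + 1.282) · √(338/172)
  = 3.858 · √1.9651
  = 3.858 · 1.4018
  = 5.4082

Minimum detectable difference ≈ 5.41 mmHg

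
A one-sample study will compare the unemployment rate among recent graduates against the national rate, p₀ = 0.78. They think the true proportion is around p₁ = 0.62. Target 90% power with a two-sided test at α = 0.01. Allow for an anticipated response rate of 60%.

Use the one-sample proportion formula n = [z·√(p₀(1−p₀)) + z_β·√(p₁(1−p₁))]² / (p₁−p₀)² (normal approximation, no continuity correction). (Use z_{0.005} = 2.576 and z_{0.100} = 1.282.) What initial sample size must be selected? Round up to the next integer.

n = 186

n = [z_{α/2}·√(p₀q₀) + z_β·√(p₁q₁)]² / (p₁ − p₀)²
  = [2.576·√(0.78·0.22) + 1.282·√(0.62·0.38)]² / (-0.16)²
  = [2.576·0.4142 + 1.282·0.4854]² / 0.0256
  = [1.6894]² / 0.0256
  = 111.48
Adjust for 60% response: 111.48 / 0.60 = 185.80.
Round up → n = 186.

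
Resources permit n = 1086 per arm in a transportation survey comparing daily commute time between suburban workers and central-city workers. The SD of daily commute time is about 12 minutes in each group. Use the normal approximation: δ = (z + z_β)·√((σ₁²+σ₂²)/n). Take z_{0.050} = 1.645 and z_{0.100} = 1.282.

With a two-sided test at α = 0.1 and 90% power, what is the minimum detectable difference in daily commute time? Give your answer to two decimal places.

δ = (z_{α/2} + z_β) · √((σ₁²+σ₂²)/n)
  = (1.645 + 1.282) · √(288/1086)
  = 2.927 · √0.26519
  = 2.927 · 0.5150
  = 1.5073

Minimum detectable difference ≈ 1.51 minutes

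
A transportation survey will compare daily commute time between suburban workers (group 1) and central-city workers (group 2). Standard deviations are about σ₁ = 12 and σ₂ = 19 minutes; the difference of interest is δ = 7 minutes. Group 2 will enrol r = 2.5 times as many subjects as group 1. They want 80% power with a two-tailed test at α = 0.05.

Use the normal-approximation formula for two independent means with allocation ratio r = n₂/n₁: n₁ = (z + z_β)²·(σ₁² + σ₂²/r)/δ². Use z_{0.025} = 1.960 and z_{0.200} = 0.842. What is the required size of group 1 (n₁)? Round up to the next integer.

n₁ = 47

n₁ = (z_{α/2} + z_β)² · (σ₁² + σ₂²/r) / δ²
   = (1.960 + 0.842)² · (12² + 19²/2.5) / 7²
   = 7.8512 · (144 + 144.4) / 49
   = 7.8512 · 288.4 / 49
   = 46.21
Round up → n₁ = 47; n₂ = r·n₁ = 2.5 × 47 = 118.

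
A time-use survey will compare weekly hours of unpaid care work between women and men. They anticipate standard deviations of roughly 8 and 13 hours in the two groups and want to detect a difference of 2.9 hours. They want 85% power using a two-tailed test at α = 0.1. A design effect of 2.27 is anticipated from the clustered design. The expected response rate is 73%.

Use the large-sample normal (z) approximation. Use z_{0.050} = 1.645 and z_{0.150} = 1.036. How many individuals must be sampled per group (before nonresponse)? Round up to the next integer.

n = (z_{α/2} + z_β)² · (σ₁² + σ₂²) / δ²
  = (1.645 + 1.036)² · (8² + 13² = 233) / 2.9²
  = 7.1878 · 233 / 8.41
  = 199.14
Design effect: 2.27 × 199.14 = 452.04.
Adjust for 73% response: 452.04 / 0.73 = 619.24.
Round up → n = 620 per group.

n = 620 per group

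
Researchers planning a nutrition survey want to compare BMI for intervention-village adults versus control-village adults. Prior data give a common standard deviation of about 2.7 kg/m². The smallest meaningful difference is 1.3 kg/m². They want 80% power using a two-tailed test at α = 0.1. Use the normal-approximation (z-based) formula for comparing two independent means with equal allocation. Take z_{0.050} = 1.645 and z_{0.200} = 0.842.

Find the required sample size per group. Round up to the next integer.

n = (z_{α/2} + z_β)² · (σ₁² + σ₂²) / δ²
  = (1.645 + 0.842)² · (2·2.7² = 14.58) / 1.3²
  = 6.1852 · 14.58 / 1.69
  = 53.36
Round up → n = 54 per group.

n = 54 per group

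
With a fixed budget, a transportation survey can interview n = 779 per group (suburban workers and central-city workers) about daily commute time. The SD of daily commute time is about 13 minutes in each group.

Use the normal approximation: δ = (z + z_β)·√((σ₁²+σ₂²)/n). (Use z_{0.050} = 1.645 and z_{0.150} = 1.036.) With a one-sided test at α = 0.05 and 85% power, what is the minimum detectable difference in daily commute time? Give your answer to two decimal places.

δ = (z_α + z_β) · √((σ₁²+σ₂²)/n)
  = (1.645 + 1.036) · √(338/779)
  = 2.681 · √0.43389
  = 2.681 · 0.6587
  = 1.7660

Minimum detectable difference ≈ 1.77 minutes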